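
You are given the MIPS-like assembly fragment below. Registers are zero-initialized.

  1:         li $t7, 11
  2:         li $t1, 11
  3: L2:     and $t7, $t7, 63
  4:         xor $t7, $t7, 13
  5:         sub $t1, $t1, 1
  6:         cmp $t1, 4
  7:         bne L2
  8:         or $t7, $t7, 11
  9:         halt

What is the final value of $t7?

15

after li $t7, 11: $t7=11
after li $t1, 11: $t1=11
after and $t7, $t7, 63: $t7=11&63=11
after xor $t7, $t7, 13: $t7=11^13=6
after sub $t1, $t1, 1: $t1=11-1=10
cmp $t1, 4  (cmp 10,4)
bne L2: taken
after and $t7, $t7, 63: $t7=6&63=6
after xor $t7, $t7, 13: $t7=6^13=11
after sub $t1, $t1, 1: $t1=10-1=9
cmp $t1, 4  (cmp 9,4)
bne L2: taken
after and $t7, $t7, 63: $t7=11&63=11
after xor $t7, $t7, 13: $t7=11^13=6
after sub $t1, $t1, 1: $t1=9-1=8
cmp $t1, 4  (cmp 8,4)
bne L2: taken
after and $t7, $t7, 63: $t7=6&63=6
after xor $t7, $t7, 13: $t7=6^13=11
after sub $t1, $t1, 1: $t1=8-1=7
cmp $t1, 4  (cmp 7,4)
bne L2: taken
after and $t7, $t7, 63: $t7=11&63=11
after xor $t7, $t7, 13: $t7=11^13=6
after sub $t1, $t1, 1: $t1=7-1=6
cmp $t1, 4  (cmp 6,4)
bne L2: taken
after and $t7, $t7, 63: $t7=6&63=6
after xor $t7, $t7, 13: $t7=6^13=11
after sub $t1, $t1, 1: $t1=6-1=5
cmp $t1, 4  (cmp 5,4)
bne L2: taken
after and $t7, $t7, 63: $t7=11&63=11
after xor $t7, $t7, 13: $t7=11^13=6
after sub $t1, $t1, 1: $t1=5-1=4
cmp $t1, 4  (cmp 4,4)
bne L2: not taken
after or $t7, $t7, 11: $t7=6|11=15
halt.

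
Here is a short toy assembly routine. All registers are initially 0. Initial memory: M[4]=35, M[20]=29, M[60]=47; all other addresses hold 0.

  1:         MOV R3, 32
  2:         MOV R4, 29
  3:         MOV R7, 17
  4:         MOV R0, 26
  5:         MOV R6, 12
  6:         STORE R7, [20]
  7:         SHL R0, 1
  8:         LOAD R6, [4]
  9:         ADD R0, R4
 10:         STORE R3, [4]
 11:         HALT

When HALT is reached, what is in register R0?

R3=32
R4=29
R7=17
R0=26
R6=12
STORE R7, [20] → M[20]=17
R0=26<<1=52
R6=M[4]=35
R0=52+29=81
STORE R3, [4] → M[4]=32
halt.

81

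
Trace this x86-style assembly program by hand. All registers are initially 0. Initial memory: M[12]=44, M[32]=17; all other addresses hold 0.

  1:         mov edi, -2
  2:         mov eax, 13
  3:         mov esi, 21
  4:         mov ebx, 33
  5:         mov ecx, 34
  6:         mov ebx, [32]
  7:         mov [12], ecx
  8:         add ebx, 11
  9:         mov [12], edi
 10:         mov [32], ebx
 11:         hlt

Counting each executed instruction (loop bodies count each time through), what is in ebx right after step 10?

28

mov edi, -2 → edi=-2
mov eax, 13 → eax=13
mov esi, 21 → esi=21
mov ebx, 33 → ebx=33
mov ecx, 34 → ecx=34
mov ebx, [32] → ebx=M[32]=17
mov [12], ecx → M[12]=34
add ebx, 11 → ebx=17+11=28
mov [12], edi → M[12]=-2
mov [32], ebx → M[32]=28
After step 10: ebx = 28.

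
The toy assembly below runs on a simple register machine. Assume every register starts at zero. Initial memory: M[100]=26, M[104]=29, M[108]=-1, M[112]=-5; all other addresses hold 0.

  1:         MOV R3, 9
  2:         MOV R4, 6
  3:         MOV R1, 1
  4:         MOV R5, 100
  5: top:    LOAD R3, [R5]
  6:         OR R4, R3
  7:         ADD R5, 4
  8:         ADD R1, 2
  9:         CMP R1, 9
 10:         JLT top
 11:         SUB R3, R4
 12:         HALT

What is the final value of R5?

116

R3=9
R4=6
R1=1
R5=100
R3=M[100]=26
R4=6|26=30
R5=100+4=104
R1=1+2=3
CMP R1, 9  (cmp 3,9)
JLT top: taken
R3=M[104]=29
R4=30|29=31
R5=104+4=108
R1=3+2=5
CMP R1, 9  (cmp 5,9)
JLT top: taken
R3=M[108]=-1
R4=31|(-1)=-1
R5=108+4=112
R1=5+2=7
CMP R1, 9  (cmp 7,9)
JLT top: taken
R3=M[112]=-5
R4=(-1)|(-5)=-1
R5=112+4=116
R1=7+2=9
CMP R1, 9  (cmp 9,9)
JLT top: not taken
R3=(-5)-(-1)=-4
halt.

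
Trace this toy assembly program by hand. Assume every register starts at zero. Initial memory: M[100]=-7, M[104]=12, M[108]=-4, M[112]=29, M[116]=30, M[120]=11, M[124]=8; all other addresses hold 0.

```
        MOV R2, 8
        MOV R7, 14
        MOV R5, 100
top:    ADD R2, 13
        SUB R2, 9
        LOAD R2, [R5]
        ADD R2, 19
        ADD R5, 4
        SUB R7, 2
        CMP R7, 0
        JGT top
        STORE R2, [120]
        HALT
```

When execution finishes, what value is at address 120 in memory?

after MOV R2, 8: R2=8
after MOV R7, 14: R7=14
after MOV R5, 100: R5=100
after ADD R2, 13: R2=8+13=21
after SUB R2, 9: R2=21-9=12
after LOAD R2, [R5]: R2=M[100]=-7
after ADD R2, 19: R2=(-7)+19=12
after ADD R5, 4: R5=100+4=104
after SUB R7, 2: R7=14-2=12
CMP R7, 0  (cmp 12,0)
JGT top: taken
after ADD R2, 13: R2=12+13=25
after SUB R2, 9: R2=25-9=16
after LOAD R2, [R5]: R2=M[104]=12
after ADD R2, 19: R2=12+19=31
after ADD R5, 4: R5=104+4=108
after SUB R7, 2: R7=12-2=10
CMP R7, 0  (cmp 10,0)
JGT top: taken
after ADD R2, 13: R2=31+13=44
after SUB R2, 9: R2=44-9=35
after LOAD R2, [R5]: R2=M[108]=-4
after ADD R2, 19: R2=(-4)+19=15
after ADD R5, 4: R5=108+4=112
after SUB R7, 2: R7=10-2=8
CMP R7, 0  (cmp 8,0)
JGT top: taken
after ADD R2, 13: R2=15+13=28
after SUB R2, 9: R2=28-9=19
after LOAD R2, [R5]: R2=M[112]=29
after ADD R2, 19: R2=29+19=48
after ADD R5, 4: R5=112+4=116
after SUB R7, 2: R7=8-2=6
CMP R7, 0  (cmp 6,0)
JGT top: taken
after ADD R2, 13: R2=48+13=61
after SUB R2, 9: R2=61-9=52
after LOAD R2, [R5]: R2=M[116]=30
after ADD R2, 19: R2=30+19=49
after ADD R5, 4: R5=116+4=120
after SUB R7, 2: R7=6-2=4
CMP R7, 0  (cmp 4,0)
JGT top: taken
after ADD R2, 13: R2=49+13=62
after SUB R2, 9: R2=62-9=53
after LOAD R2, [R5]: R2=M[120]=11
after ADD R2, 19: R2=11+19=30
after ADD R5, 4: R5=120+4=124
after SUB R7, 2: R7=4-2=2
CMP R7, 0  (cmp 2,0)
JGT top: taken
after ADD R2, 13: R2=30+13=43
after SUB R2, 9: R2=43-9=34
after LOAD R2, [R5]: R2=M[124]=8
after ADD R2, 19: R2=8+19=27
after ADD R5, 4: R5=124+4=128
after SUB R7, 2: R7=2-2=0
CMP R7, 0  (cmp 0,0)
JGT top: not taken
STORE R2, [120] → M[120]=27
halt.

27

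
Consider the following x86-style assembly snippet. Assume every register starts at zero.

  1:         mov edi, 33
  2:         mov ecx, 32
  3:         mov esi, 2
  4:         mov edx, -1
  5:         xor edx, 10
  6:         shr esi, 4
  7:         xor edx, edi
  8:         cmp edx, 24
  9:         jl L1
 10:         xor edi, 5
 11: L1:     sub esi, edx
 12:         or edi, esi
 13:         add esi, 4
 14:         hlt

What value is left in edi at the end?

45

edi=33
ecx=32
esi=2
edx=-1
edx=(-1)^10=-11
esi=2>>4=0
edx=(-11)^33=-44
cmp edx, 24  (cmp -44,24)
jl L1: taken
esi=0-(-44)=44
edi=33|44=45
esi=44+4=48
halt.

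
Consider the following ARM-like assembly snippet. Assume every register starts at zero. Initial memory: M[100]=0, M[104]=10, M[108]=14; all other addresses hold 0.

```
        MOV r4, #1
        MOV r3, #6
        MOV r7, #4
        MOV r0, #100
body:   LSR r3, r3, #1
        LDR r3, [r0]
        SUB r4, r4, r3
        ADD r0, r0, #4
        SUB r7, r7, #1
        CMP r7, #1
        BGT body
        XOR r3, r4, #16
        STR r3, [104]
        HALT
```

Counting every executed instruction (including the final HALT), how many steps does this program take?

28

r4=1
r3=6
r7=4
r0=100
r3=6>>1=3
r3=M[100]=0
r4=1-0=1
r0=100+4=104
r7=4-1=3
CMP r7, #1  (cmp 3,1)
BGT body: taken
r3=0>>1=0
r3=M[104]=10
r4=1-10=-9
r0=104+4=108
r7=3-1=2
CMP r7, #1  (cmp 2,1)
BGT body: taken
r3=10>>1=5
r3=M[108]=14
r4=(-9)-14=-23
r0=108+4=112
r7=2-1=1
CMP r7, #1  (cmp 1,1)
BGT body: not taken
r3=(-23)^16=-7
STR r3, [104] → M[104]=-7
halt.
Total executed instructions: 28.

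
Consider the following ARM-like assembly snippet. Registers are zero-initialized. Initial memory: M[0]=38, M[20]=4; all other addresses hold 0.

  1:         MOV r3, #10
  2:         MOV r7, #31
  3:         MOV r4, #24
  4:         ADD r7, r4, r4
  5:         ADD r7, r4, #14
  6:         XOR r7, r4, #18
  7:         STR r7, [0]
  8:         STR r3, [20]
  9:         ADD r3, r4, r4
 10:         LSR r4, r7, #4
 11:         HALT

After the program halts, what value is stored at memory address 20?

10

r3=10
r7=31
r4=24
r7=24+24=48
r7=24+14=38
r7=24^18=10
STR r7, [0] → M[0]=10
STR r3, [20] → M[20]=10
r3=24+24=48
r4=10>>4=0
halt.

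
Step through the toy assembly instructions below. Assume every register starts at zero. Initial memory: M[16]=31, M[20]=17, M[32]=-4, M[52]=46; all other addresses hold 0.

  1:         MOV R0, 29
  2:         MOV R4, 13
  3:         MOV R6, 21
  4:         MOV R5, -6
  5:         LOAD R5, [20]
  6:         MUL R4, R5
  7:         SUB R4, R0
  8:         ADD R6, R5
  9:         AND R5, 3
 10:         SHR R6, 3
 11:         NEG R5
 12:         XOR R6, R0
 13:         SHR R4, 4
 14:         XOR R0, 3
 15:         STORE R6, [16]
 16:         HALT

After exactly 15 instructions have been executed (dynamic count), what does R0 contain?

after MOV R0, 29: R0=29
after MOV R4, 13: R4=13
after MOV R6, 21: R6=21
after MOV R5, -6: R5=-6
after LOAD R5, [20]: R5=M[20]=17
after MUL R4, R5: R4=13*17=221
after SUB R4, R0: R4=221-29=192
after ADD R6, R5: R6=21+17=38
after AND R5, 3: R5=17&3=1
after SHR R6, 3: R6=38>>3=4
after NEG R5: R5=-(1)=-1
after XOR R6, R0: R6=4^29=25
after SHR R4, 4: R4=192>>4=12
after XOR R0, 3: R0=29^3=30
STORE R6, [16] → M[16]=25
After step 15: R0 = 30.

30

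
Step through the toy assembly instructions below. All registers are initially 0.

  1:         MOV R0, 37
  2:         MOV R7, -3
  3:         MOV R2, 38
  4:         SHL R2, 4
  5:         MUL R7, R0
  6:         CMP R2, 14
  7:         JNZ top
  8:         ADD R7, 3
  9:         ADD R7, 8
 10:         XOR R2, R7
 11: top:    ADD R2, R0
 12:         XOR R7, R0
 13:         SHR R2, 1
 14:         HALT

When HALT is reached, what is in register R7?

-76

R0=37
R7=-3
R2=38
R2=38<<4=608
R7=(-3)*37=-111
CMP R2, 14  (cmp 608,14)
JNZ top: taken
R2=608+37=645
R7=(-111)^37=-76
R2=645>>1=322
halt.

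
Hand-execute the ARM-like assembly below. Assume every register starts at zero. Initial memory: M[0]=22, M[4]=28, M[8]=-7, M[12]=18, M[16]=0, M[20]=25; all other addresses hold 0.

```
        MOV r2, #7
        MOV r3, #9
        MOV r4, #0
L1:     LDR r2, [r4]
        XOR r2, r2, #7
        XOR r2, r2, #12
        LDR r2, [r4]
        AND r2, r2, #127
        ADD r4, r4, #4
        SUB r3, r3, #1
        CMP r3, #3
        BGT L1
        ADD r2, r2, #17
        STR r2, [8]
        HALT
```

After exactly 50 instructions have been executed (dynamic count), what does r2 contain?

r2=7
r3=9
r4=0
r2=M[0]=22
r2=22^7=17
r2=17^12=29
r2=M[0]=22
r2=22&127=22
r4=0+4=4
r3=9-1=8
CMP r3, #3  (cmp 8,3)
BGT L1: taken
r2=M[4]=28
r2=28^7=27
r2=27^12=23
r2=M[4]=28
r2=28&127=28
r4=4+4=8
r3=8-1=7
CMP r3, #3  (cmp 7,3)
BGT L1: taken
r2=M[8]=-7
r2=(-7)^7=-2
r2=(-2)^12=-14
r2=M[8]=-7
r2=(-7)&127=121
r4=8+4=12
r3=7-1=6
CMP r3, #3  (cmp 6,3)
BGT L1: taken
r2=M[12]=18
r2=18^7=21
r2=21^12=25
r2=M[12]=18
r2=18&127=18
r4=12+4=16
r3=6-1=5
CMP r3, #3  (cmp 5,3)
BGT L1: taken
r2=M[16]=0
r2=0^7=7
r2=7^12=11
r2=M[16]=0
r2=0&127=0
r4=16+4=20
r3=5-1=4
CMP r3, #3  (cmp 4,3)
BGT L1: taken
r2=M[20]=25
r2=25^7=30
After step 50: r2 = 30.

30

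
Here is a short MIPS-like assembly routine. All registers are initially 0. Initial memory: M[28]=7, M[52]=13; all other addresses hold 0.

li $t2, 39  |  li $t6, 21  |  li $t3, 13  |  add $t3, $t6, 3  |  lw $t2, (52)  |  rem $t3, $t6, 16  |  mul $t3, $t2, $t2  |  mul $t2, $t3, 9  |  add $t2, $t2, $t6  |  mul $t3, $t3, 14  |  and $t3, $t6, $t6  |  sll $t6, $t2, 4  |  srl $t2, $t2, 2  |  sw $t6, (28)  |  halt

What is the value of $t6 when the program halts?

li $t2, 39 → $t2=39
li $t6, 21 → $t6=21
li $t3, 13 → $t3=13
add $t3, $t6, 3 → $t3=21+3=24
lw $t2, (52) → $t2=M[52]=13
rem $t3, $t6, 16 → $t3=21%16=5
mul $t3, $t2, $t2 → $t3=13*13=169
mul $t2, $t3, 9 → $t2=169*9=1521
add $t2, $t2, $t6 → $t2=1521+21=1542
mul $t3, $t3, 14 → $t3=169*14=2366
and $t3, $t6, $t6 → $t3=21&21=21
sll $t6, $t2, 4 → $t6=1542<<4=24672
srl $t2, $t2, 2 → $t2=1542>>2=385
sw $t6, (28) → M[28]=24672
halt.

24672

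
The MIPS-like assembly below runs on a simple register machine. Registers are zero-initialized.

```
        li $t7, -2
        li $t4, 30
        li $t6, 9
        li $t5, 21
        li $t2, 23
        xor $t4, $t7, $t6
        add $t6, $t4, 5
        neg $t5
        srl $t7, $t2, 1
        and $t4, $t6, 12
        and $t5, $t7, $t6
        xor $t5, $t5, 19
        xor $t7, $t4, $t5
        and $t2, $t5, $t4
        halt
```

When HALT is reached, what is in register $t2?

$t7=-2
$t4=30
$t6=9
$t5=21
$t2=23
$t4=(-2)^9=-9
$t6=(-9)+5=-4
$t5=-(21)=-21
$t7=23>>1=11
$t4=(-4)&12=12
$t5=11&(-4)=8
$t5=8^19=27
$t7=12^27=23
$t2=27&12=8
halt.

8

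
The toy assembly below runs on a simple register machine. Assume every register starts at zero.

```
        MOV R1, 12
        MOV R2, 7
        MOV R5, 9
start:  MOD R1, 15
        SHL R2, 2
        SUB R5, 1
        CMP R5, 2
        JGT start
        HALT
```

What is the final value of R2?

114688

MOV R1, 12 → R1=12
MOV R2, 7 → R2=7
MOV R5, 9 → R5=9
MOD R1, 15 → R1=12%15=12
SHL R2, 2 → R2=7<<2=28
SUB R5, 1 → R5=9-1=8
CMP R5, 2  (cmp 8,2)
JGT start: taken
MOD R1, 15 → R1=12%15=12
SHL R2, 2 → R2=28<<2=112
SUB R5, 1 → R5=8-1=7
CMP R5, 2  (cmp 7,2)
JGT start: taken
MOD R1, 15 → R1=12%15=12
SHL R2, 2 → R2=112<<2=448
SUB R5, 1 → R5=7-1=6
CMP R5, 2  (cmp 6,2)
JGT start: taken
MOD R1, 15 → R1=12%15=12
SHL R2, 2 → R2=448<<2=1792
SUB R5, 1 → R5=6-1=5
CMP R5, 2  (cmp 5,2)
JGT start: taken
MOD R1, 15 → R1=12%15=12
SHL R2, 2 → R2=1792<<2=7168
SUB R5, 1 → R5=5-1=4
CMP R5, 2  (cmp 4,2)
JGT start: taken
MOD R1, 15 → R1=12%15=12
SHL R2, 2 → R2=7168<<2=28672
SUB R5, 1 → R5=4-1=3
CMP R5, 2  (cmp 3,2)
JGT start: taken
MOD R1, 15 → R1=12%15=12
SHL R2, 2 → R2=28672<<2=114688
SUB R5, 1 → R5=3-1=2
CMP R5, 2  (cmp 2,2)
JGT start: not taken
halt.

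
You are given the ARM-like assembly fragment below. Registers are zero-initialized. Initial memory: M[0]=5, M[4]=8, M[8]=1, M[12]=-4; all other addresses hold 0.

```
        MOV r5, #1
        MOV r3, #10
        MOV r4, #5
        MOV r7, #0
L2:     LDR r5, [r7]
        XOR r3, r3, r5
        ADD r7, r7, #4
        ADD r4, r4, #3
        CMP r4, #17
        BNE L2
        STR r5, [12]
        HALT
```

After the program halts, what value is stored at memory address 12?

r5=1
r3=10
r4=5
r7=0
r5=M[0]=5
r3=10^5=15
r7=0+4=4
r4=5+3=8
CMP r4, #17  (cmp 8,17)
BNE L2: taken
r5=M[4]=8
r3=15^8=7
r7=4+4=8
r4=8+3=11
CMP r4, #17  (cmp 11,17)
BNE L2: taken
r5=M[8]=1
r3=7^1=6
r7=8+4=12
r4=11+3=14
CMP r4, #17  (cmp 14,17)
BNE L2: taken
r5=M[12]=-4
r3=6^(-4)=-6
r7=12+4=16
r4=14+3=17
CMP r4, #17  (cmp 17,17)
BNE L2: not taken
STR r5, [12] → M[12]=-4
halt.

-4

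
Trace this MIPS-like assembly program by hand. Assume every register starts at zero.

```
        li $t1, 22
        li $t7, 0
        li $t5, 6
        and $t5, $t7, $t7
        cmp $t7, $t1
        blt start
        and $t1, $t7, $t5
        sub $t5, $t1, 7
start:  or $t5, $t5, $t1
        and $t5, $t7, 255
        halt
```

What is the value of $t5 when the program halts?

0

after li $t1, 22: $t1=22
after li $t7, 0: $t7=0
after li $t5, 6: $t5=6
after and $t5, $t7, $t7: $t5=0&0=0
cmp $t7, $t1  (cmp 0,22)
blt start: taken
after or $t5, $t5, $t1: $t5=0|22=22
after and $t5, $t7, 255: $t5=0&255=0
halt.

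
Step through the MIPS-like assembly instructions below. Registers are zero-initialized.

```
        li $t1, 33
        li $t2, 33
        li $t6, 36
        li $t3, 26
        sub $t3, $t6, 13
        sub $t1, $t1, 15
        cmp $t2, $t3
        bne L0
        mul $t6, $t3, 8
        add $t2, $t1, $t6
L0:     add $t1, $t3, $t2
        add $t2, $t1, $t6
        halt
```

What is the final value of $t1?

56

after li $t1, 33: $t1=33
after li $t2, 33: $t2=33
after li $t6, 36: $t6=36
after li $t3, 26: $t3=26
after sub $t3, $t6, 13: $t3=36-13=23
after sub $t1, $t1, 15: $t1=33-15=18
cmp $t2, $t3  (cmp 33,23)
bne L0: taken
after add $t1, $t3, $t2: $t1=23+33=56
after add $t2, $t1, $t6: $t2=56+36=92
halt.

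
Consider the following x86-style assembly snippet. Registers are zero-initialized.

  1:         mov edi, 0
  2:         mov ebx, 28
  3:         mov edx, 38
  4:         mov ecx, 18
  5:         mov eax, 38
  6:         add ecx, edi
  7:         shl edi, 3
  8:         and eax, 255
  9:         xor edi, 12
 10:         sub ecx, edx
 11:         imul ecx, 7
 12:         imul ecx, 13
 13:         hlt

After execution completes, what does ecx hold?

-1820

after mov edi, 0: edi=0
after mov ebx, 28: ebx=28
after mov edx, 38: edx=38
after mov ecx, 18: ecx=18
after mov eax, 38: eax=38
after add ecx, edi: ecx=18+0=18
after shl edi, 3: edi=0<<3=0
after and eax, 255: eax=38&255=38
after xor edi, 12: edi=0^12=12
after sub ecx, edx: ecx=18-38=-20
after imul ecx, 7: ecx=(-20)*7=-140
after imul ecx, 13: ecx=(-140)*13=-1820
halt.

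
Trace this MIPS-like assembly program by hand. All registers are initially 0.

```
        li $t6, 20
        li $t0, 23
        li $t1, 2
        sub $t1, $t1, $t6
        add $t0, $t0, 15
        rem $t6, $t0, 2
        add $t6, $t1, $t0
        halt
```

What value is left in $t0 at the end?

38

$t6=20
$t0=23
$t1=2
$t1=2-20=-18
$t0=23+15=38
$t6=38%2=0
$t6=(-18)+38=20
halt.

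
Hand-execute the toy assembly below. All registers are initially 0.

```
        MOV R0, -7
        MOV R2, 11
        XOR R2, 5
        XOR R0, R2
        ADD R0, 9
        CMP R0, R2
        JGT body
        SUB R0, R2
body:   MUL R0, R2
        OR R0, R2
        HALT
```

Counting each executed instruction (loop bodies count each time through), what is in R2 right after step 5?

14

after MOV R0, -7: R0=-7
after MOV R2, 11: R2=11
after XOR R2, 5: R2=11^5=14
after XOR R0, R2: R0=(-7)^14=-9
after ADD R0, 9: R0=(-9)+9=0
After step 5: R2 = 14.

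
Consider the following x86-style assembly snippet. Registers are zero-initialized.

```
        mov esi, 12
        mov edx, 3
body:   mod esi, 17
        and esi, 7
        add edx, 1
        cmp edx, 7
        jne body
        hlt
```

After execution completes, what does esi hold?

4

mov esi, 12 → esi=12
mov edx, 3 → edx=3
mod esi, 17 → esi=12%17=12
and esi, 7 → esi=12&7=4
add edx, 1 → edx=3+1=4
cmp edx, 7  (cmp 4,7)
jne body: taken
mod esi, 17 → esi=4%17=4
and esi, 7 → esi=4&7=4
add edx, 1 → edx=4+1=5
cmp edx, 7  (cmp 5,7)
jne body: taken
mod esi, 17 → esi=4%17=4
and esi, 7 → esi=4&7=4
add edx, 1 → edx=5+1=6
cmp edx, 7  (cmp 6,7)
jne body: taken
mod esi, 17 → esi=4%17=4
and esi, 7 → esi=4&7=4
add edx, 1 → edx=6+1=7
cmp edx, 7  (cmp 7,7)
jne body: not taken
halt.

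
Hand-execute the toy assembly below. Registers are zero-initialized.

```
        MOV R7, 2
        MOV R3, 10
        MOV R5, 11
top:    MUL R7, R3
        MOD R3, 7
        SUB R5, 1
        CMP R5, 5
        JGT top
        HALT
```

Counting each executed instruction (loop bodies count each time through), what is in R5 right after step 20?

R7=2
R3=10
R5=11
R7=2*10=20
R3=10%7=3
R5=11-1=10
CMP R5, 5  (cmp 10,5)
JGT top: taken
R7=20*3=60
R3=3%7=3
R5=10-1=9
CMP R5, 5  (cmp 9,5)
JGT top: taken
R7=60*3=180
R3=3%7=3
R5=9-1=8
CMP R5, 5  (cmp 8,5)
JGT top: taken
R7=180*3=540
R3=3%7=3
After step 20: R5 = 8.

8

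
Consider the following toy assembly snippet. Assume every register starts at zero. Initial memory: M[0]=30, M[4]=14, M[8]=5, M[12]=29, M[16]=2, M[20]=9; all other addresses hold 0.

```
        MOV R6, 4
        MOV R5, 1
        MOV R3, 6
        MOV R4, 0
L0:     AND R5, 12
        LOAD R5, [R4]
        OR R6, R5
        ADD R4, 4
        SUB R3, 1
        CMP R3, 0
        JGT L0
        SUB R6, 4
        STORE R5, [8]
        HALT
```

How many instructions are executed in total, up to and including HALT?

after MOV R6, 4: R6=4
after MOV R5, 1: R5=1
after MOV R3, 6: R3=6
after MOV R4, 0: R4=0
after AND R5, 12: R5=1&12=0
after LOAD R5, [R4]: R5=M[0]=30
after OR R6, R5: R6=4|30=30
after ADD R4, 4: R4=0+4=4
after SUB R3, 1: R3=6-1=5
CMP R3, 0  (cmp 5,0)
JGT L0: taken
after AND R5, 12: R5=30&12=12
after LOAD R5, [R4]: R5=M[4]=14
after OR R6, R5: R6=30|14=30
after ADD R4, 4: R4=4+4=8
after SUB R3, 1: R3=5-1=4
CMP R3, 0  (cmp 4,0)
JGT L0: taken
after AND R5, 12: R5=14&12=12
after LOAD R5, [R4]: R5=M[8]=5
after OR R6, R5: R6=30|5=31
after ADD R4, 4: R4=8+4=12
after SUB R3, 1: R3=4-1=3
CMP R3, 0  (cmp 3,0)
JGT L0: taken
after AND R5, 12: R5=5&12=4
after LOAD R5, [R4]: R5=M[12]=29
after OR R6, R5: R6=31|29=31
after ADD R4, 4: R4=12+4=16
after SUB R3, 1: R3=3-1=2
CMP R3, 0  (cmp 2,0)
JGT L0: taken
after AND R5, 12: R5=29&12=12
after LOAD R5, [R4]: R5=M[16]=2
after OR R6, R5: R6=31|2=31
after ADD R4, 4: R4=16+4=20
after SUB R3, 1: R3=2-1=1
CMP R3, 0  (cmp 1,0)
JGT L0: taken
after AND R5, 12: R5=2&12=0
after LOAD R5, [R4]: R5=M[20]=9
after OR R6, R5: R6=31|9=31
after ADD R4, 4: R4=20+4=24
after SUB R3, 1: R3=1-1=0
CMP R3, 0  (cmp 0,0)
JGT L0: not taken
after SUB R6, 4: R6=31-4=27
STORE R5, [8] → M[8]=9
halt.
Total executed instructions: 49.

49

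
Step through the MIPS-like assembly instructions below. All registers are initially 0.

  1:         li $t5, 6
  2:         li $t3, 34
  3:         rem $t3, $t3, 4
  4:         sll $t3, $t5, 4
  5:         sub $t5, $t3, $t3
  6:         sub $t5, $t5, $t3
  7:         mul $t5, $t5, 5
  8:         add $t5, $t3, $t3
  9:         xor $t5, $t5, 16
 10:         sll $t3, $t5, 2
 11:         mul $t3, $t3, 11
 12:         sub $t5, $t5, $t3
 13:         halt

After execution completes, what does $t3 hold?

9152

$t5=6
$t3=34
$t3=34%4=2
$t3=6<<4=96
$t5=96-96=0
$t5=0-96=-96
$t5=(-96)*5=-480
$t5=96+96=192
$t5=192^16=208
$t3=208<<2=832
$t3=832*11=9152
$t5=208-9152=-8944
halt.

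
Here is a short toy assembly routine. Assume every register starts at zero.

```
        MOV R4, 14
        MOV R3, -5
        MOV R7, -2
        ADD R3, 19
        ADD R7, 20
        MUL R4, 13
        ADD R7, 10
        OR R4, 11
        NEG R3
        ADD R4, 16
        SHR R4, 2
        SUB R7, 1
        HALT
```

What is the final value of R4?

MOV R4, 14 → R4=14
MOV R3, -5 → R3=-5
MOV R7, -2 → R7=-2
ADD R3, 19 → R3=(-5)+19=14
ADD R7, 20 → R7=(-2)+20=18
MUL R4, 13 → R4=14*13=182
ADD R7, 10 → R7=18+10=28
OR R4, 11 → R4=182|11=191
NEG R3 → R3=-(14)=-14
ADD R4, 16 → R4=191+16=207
SHR R4, 2 → R4=207>>2=51
SUB R7, 1 → R7=28-1=27
halt.

51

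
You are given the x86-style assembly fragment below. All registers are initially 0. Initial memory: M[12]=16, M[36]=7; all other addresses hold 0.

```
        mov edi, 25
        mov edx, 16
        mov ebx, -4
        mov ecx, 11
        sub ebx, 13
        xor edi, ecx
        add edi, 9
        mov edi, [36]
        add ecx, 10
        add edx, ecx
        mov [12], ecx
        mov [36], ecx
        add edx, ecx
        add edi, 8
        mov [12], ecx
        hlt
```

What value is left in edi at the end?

edi=25
edx=16
ebx=-4
ecx=11
ebx=(-4)-13=-17
edi=25^11=18
edi=18+9=27
edi=M[36]=7
ecx=11+10=21
edx=16+21=37
mov [12], ecx → M[12]=21
mov [36], ecx → M[36]=21
edx=37+21=58
edi=7+8=15
mov [12], ecx → M[12]=21
halt.

15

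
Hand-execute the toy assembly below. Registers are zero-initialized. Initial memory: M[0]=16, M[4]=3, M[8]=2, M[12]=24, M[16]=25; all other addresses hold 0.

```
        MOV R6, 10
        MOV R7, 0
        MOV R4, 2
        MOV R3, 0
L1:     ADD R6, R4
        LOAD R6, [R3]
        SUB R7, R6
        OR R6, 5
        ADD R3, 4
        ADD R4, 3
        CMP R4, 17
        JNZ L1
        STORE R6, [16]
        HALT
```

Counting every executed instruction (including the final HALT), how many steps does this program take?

R6=10
R7=0
R4=2
R3=0
R6=10+2=12
R6=M[0]=16
R7=0-16=-16
R6=16|5=21
R3=0+4=4
R4=2+3=5
CMP R4, 17  (cmp 5,17)
JNZ L1: taken
R6=21+5=26
R6=M[4]=3
R7=(-16)-3=-19
R6=3|5=7
R3=4+4=8
R4=5+3=8
CMP R4, 17  (cmp 8,17)
JNZ L1: taken
R6=7+8=15
R6=M[8]=2
R7=(-19)-2=-21
R6=2|5=7
R3=8+4=12
R4=8+3=11
CMP R4, 17  (cmp 11,17)
JNZ L1: taken
R6=7+11=18
R6=M[12]=24
R7=(-21)-24=-45
R6=24|5=29
R3=12+4=16
R4=11+3=14
CMP R4, 17  (cmp 14,17)
JNZ L1: taken
R6=29+14=43
R6=M[16]=25
R7=(-45)-25=-70
R6=25|5=29
R3=16+4=20
R4=14+3=17
CMP R4, 17  (cmp 17,17)
JNZ L1: not taken
STORE R6, [16] → M[16]=29
halt.
Total executed instructions: 46.

46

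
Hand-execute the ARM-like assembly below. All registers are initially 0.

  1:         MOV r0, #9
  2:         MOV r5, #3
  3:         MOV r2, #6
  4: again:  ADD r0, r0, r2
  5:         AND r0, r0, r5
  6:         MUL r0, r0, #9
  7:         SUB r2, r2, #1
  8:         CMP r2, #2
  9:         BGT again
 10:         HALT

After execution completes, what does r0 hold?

after MOV r0, #9: r0=9
after MOV r5, #3: r5=3
after MOV r2, #6: r2=6
after ADD r0, r0, r2: r0=9+6=15
after AND r0, r0, r5: r0=15&3=3
after MUL r0, r0, #9: r0=3*9=27
after SUB r2, r2, #1: r2=6-1=5
CMP r2, #2  (cmp 5,2)
BGT again: taken
after ADD r0, r0, r2: r0=27+5=32
after AND r0, r0, r5: r0=32&3=0
after MUL r0, r0, #9: r0=0*9=0
after SUB r2, r2, #1: r2=5-1=4
CMP r2, #2  (cmp 4,2)
BGT again: taken
after ADD r0, r0, r2: r0=0+4=4
after AND r0, r0, r5: r0=4&3=0
after MUL r0, r0, #9: r0=0*9=0
after SUB r2, r2, #1: r2=4-1=3
CMP r2, #2  (cmp 3,2)
BGT again: taken
after ADD r0, r0, r2: r0=0+3=3
after AND r0, r0, r5: r0=3&3=3
after MUL r0, r0, #9: r0=3*9=27
after SUB r2, r2, #1: r2=3-1=2
CMP r2, #2  (cmp 2,2)
BGT again: not taken
halt.

27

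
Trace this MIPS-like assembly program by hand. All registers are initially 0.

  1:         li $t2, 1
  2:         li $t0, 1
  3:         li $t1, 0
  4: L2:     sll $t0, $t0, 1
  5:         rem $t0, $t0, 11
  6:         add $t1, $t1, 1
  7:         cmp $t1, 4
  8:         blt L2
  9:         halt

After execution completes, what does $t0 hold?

5

li $t2, 1 → $t2=1
li $t0, 1 → $t0=1
li $t1, 0 → $t1=0
sll $t0, $t0, 1 → $t0=1<<1=2
rem $t0, $t0, 11 → $t0=2%11=2
add $t1, $t1, 1 → $t1=0+1=1
cmp $t1, 4  (cmp 1,4)
blt L2: taken
sll $t0, $t0, 1 → $t0=2<<1=4
rem $t0, $t0, 11 → $t0=4%11=4
add $t1, $t1, 1 → $t1=1+1=2
cmp $t1, 4  (cmp 2,4)
blt L2: taken
sll $t0, $t0, 1 → $t0=4<<1=8
rem $t0, $t0, 11 → $t0=8%11=8
add $t1, $t1, 1 → $t1=2+1=3
cmp $t1, 4  (cmp 3,4)
blt L2: taken
sll $t0, $t0, 1 → $t0=8<<1=16
rem $t0, $t0, 11 → $t0=16%11=5
add $t1, $t1, 1 → $t1=3+1=4
cmp $t1, 4  (cmp 4,4)
blt L2: not taken
halt.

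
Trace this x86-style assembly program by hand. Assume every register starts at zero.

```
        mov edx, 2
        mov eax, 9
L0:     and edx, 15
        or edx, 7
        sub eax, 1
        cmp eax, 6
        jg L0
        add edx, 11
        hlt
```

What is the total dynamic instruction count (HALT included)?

19

mov edx, 2 → edx=2
mov eax, 9 → eax=9
and edx, 15 → edx=2&15=2
or edx, 7 → edx=2|7=7
sub eax, 1 → eax=9-1=8
cmp eax, 6  (cmp 8,6)
jg L0: taken
and edx, 15 → edx=7&15=7
or edx, 7 → edx=7|7=7
sub eax, 1 → eax=8-1=7
cmp eax, 6  (cmp 7,6)
jg L0: taken
and edx, 15 → edx=7&15=7
or edx, 7 → edx=7|7=7
sub eax, 1 → eax=7-1=6
cmp eax, 6  (cmp 6,6)
jg L0: not taken
add edx, 11 → edx=7+11=18
halt.
Total executed instructions: 19.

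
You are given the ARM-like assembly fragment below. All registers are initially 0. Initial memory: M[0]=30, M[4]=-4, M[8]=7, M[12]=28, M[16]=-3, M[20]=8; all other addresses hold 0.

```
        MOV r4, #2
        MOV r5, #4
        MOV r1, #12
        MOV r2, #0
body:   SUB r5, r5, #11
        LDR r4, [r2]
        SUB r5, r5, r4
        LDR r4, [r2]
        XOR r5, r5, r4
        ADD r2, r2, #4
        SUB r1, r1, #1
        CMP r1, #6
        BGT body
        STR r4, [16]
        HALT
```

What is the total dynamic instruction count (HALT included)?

r4=2
r5=4
r1=12
r2=0
r5=4-11=-7
r4=M[0]=30
r5=(-7)-30=-37
r4=M[0]=30
r5=(-37)^30=-59
r2=0+4=4
r1=12-1=11
CMP r1, #6  (cmp 11,6)
BGT body: taken
r5=(-59)-11=-70
r4=M[4]=-4
r5=(-70)-(-4)=-66
r4=M[4]=-4
r5=(-66)^(-4)=66
r2=4+4=8
r1=11-1=10
CMP r1, #6  (cmp 10,6)
BGT body: taken
r5=66-11=55
r4=M[8]=7
r5=55-7=48
r4=M[8]=7
r5=48^7=55
r2=8+4=12
r1=10-1=9
CMP r1, #6  (cmp 9,6)
BGT body: taken
r5=55-11=44
r4=M[12]=28
r5=44-28=16
r4=M[12]=28
r5=16^28=12
r2=12+4=16
r1=9-1=8
CMP r1, #6  (cmp 8,6)
BGT body: taken
r5=12-11=1
r4=M[16]=-3
r5=1-(-3)=4
r4=M[16]=-3
r5=4^(-3)=-7
r2=16+4=20
r1=8-1=7
CMP r1, #6  (cmp 7,6)
BGT body: taken
r5=(-7)-11=-18
r4=M[20]=8
r5=(-18)-8=-26
r4=M[20]=8
r5=(-26)^8=-18
r2=20+4=24
r1=7-1=6
CMP r1, #6  (cmp 6,6)
BGT body: not taken
STR r4, [16] → M[16]=8
halt.
Total executed instructions: 60.

60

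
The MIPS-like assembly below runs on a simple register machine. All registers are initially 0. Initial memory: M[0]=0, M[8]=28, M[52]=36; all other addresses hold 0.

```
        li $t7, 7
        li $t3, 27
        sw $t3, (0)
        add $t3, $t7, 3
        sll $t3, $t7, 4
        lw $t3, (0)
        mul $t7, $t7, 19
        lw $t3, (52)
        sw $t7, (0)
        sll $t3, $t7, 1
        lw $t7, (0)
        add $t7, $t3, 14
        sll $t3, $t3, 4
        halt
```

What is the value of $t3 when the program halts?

4256

$t7=7
$t3=27
sw $t3, (0) → M[0]=27
$t3=7+3=10
$t3=7<<4=112
$t3=M[0]=27
$t7=7*19=133
$t3=M[52]=36
sw $t7, (0) → M[0]=133
$t3=133<<1=266
$t7=M[0]=133
$t7=266+14=280
$t3=266<<4=4256
halt.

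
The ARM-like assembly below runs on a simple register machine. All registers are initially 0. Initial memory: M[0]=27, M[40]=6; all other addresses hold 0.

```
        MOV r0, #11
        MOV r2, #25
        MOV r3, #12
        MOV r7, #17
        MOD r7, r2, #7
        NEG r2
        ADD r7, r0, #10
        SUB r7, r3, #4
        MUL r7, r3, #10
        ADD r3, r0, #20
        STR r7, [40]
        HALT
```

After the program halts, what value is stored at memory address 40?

r0=11
r2=25
r3=12
r7=17
r7=25%7=4
r2=-(25)=-25
r7=11+10=21
r7=12-4=8
r7=12*10=120
r3=11+20=31
STR r7, [40] → M[40]=120
halt.

120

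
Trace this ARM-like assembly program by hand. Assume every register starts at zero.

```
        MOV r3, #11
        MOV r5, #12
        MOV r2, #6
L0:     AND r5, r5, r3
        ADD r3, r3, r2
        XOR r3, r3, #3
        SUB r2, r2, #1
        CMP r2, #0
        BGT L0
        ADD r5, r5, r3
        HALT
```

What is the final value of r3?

r3=11
r5=12
r2=6
r5=12&11=8
r3=11+6=17
r3=17^3=18
r2=6-1=5
CMP r2, #0  (cmp 5,0)
BGT L0: taken
r5=8&18=0
r3=18+5=23
r3=23^3=20
r2=5-1=4
CMP r2, #0  (cmp 4,0)
BGT L0: taken
r5=0&20=0
r3=20+4=24
r3=24^3=27
r2=4-1=3
CMP r2, #0  (cmp 3,0)
BGT L0: taken
r5=0&27=0
r3=27+3=30
r3=30^3=29
r2=3-1=2
CMP r2, #0  (cmp 2,0)
BGT L0: taken
r5=0&29=0
r3=29+2=31
r3=31^3=28
r2=2-1=1
CMP r2, #0  (cmp 1,0)
BGT L0: taken
r5=0&28=0
r3=28+1=29
r3=29^3=30
r2=1-1=0
CMP r2, #0  (cmp 0,0)
BGT L0: not taken
r5=0+30=30
halt.

30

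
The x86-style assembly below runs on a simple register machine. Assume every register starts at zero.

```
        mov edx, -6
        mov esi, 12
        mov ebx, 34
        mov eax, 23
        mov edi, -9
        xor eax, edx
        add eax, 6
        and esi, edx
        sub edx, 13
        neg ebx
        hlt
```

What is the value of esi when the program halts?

after mov edx, -6: edx=-6
after mov esi, 12: esi=12
after mov ebx, 34: ebx=34
after mov eax, 23: eax=23
after mov edi, -9: edi=-9
after xor eax, edx: eax=23^(-6)=-19
after add eax, 6: eax=(-19)+6=-13
after and esi, edx: esi=12&(-6)=8
after sub edx, 13: edx=(-6)-13=-19
after neg ebx: ebx=-(34)=-34
halt.

8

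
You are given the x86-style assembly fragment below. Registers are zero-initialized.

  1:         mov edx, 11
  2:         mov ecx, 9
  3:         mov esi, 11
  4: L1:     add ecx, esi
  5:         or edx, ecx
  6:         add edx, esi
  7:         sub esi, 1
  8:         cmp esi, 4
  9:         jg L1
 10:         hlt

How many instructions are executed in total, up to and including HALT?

after mov edx, 11: edx=11
after mov ecx, 9: ecx=9
after mov esi, 11: esi=11
after add ecx, esi: ecx=9+11=20
after or edx, ecx: edx=11|20=31
after add edx, esi: edx=31+11=42
after sub esi, 1: esi=11-1=10
cmp esi, 4  (cmp 10,4)
jg L1: taken
after add ecx, esi: ecx=20+10=30
after or edx, ecx: edx=42|30=62
after add edx, esi: edx=62+10=72
after sub esi, 1: esi=10-1=9
cmp esi, 4  (cmp 9,4)
jg L1: taken
after add ecx, esi: ecx=30+9=39
after or edx, ecx: edx=72|39=111
after add edx, esi: edx=111+9=120
after sub esi, 1: esi=9-1=8
cmp esi, 4  (cmp 8,4)
jg L1: taken
after add ecx, esi: ecx=39+8=47
after or edx, ecx: edx=120|47=127
after add edx, esi: edx=127+8=135
after sub esi, 1: esi=8-1=7
cmp esi, 4  (cmp 7,4)
jg L1: taken
after add ecx, esi: ecx=47+7=54
after or edx, ecx: edx=135|54=183
after add edx, esi: edx=183+7=190
after sub esi, 1: esi=7-1=6
cmp esi, 4  (cmp 6,4)
jg L1: taken
after add ecx, esi: ecx=54+6=60
after or edx, ecx: edx=190|60=190
after add edx, esi: edx=190+6=196
after sub esi, 1: esi=6-1=5
cmp esi, 4  (cmp 5,4)
jg L1: taken
after add ecx, esi: ecx=60+5=65
after or edx, ecx: edx=196|65=197
after add edx, esi: edx=197+5=202
after sub esi, 1: esi=5-1=4
cmp esi, 4  (cmp 4,4)
jg L1: not taken
halt.
Total executed instructions: 46.

46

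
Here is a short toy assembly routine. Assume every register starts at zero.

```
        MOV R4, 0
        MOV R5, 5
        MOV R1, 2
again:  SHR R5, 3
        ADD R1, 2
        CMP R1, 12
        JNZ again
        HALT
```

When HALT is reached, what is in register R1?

12

R4=0
R5=5
R1=2
R5=5>>3=0
R1=2+2=4
CMP R1, 12  (cmp 4,12)
JNZ again: taken
R5=0>>3=0
R1=4+2=6
CMP R1, 12  (cmp 6,12)
JNZ again: taken
R5=0>>3=0
R1=6+2=8
CMP R1, 12  (cmp 8,12)
JNZ again: taken
R5=0>>3=0
R1=8+2=10
CMP R1, 12  (cmp 10,12)
JNZ again: taken
R5=0>>3=0
R1=10+2=12
CMP R1, 12  (cmp 12,12)
JNZ again: not taken
halt.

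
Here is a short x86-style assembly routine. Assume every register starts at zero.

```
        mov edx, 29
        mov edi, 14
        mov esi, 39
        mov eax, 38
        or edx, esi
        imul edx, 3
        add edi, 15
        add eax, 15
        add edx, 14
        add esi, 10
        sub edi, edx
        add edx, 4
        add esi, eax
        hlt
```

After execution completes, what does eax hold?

mov edx, 29 → edx=29
mov edi, 14 → edi=14
mov esi, 39 → esi=39
mov eax, 38 → eax=38
or edx, esi → edx=29|39=63
imul edx, 3 → edx=63*3=189
add edi, 15 → edi=14+15=29
add eax, 15 → eax=38+15=53
add edx, 14 → edx=189+14=203
add esi, 10 → esi=39+10=49
sub edi, edx → edi=29-203=-174
add edx, 4 → edx=203+4=207
add esi, eax → esi=49+53=102
halt.

53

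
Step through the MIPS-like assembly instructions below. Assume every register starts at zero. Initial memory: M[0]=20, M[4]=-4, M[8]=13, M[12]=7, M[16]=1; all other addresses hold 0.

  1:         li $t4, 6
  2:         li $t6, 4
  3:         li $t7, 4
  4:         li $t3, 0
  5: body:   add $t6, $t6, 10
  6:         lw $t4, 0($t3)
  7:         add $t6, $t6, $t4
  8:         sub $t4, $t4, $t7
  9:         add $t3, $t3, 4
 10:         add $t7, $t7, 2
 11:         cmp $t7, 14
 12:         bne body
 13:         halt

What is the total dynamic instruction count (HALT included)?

45

$t4=6
$t6=4
$t7=4
$t3=0
$t6=4+10=14
$t4=M[0]=20
$t6=14+20=34
$t4=20-4=16
$t3=0+4=4
$t7=4+2=6
cmp $t7, 14  (cmp 6,14)
bne body: taken
$t6=34+10=44
$t4=M[4]=-4
$t6=44+(-4)=40
$t4=(-4)-6=-10
$t3=4+4=8
$t7=6+2=8
cmp $t7, 14  (cmp 8,14)
bne body: taken
$t6=40+10=50
$t4=M[8]=13
$t6=50+13=63
$t4=13-8=5
$t3=8+4=12
$t7=8+2=10
cmp $t7, 14  (cmp 10,14)
bne body: taken
$t6=63+10=73
$t4=M[12]=7
$t6=73+7=80
$t4=7-10=-3
$t3=12+4=16
$t7=10+2=12
cmp $t7, 14  (cmp 12,14)
bne body: taken
$t6=80+10=90
$t4=M[16]=1
$t6=90+1=91
$t4=1-12=-11
$t3=16+4=20
$t7=12+2=14
cmp $t7, 14  (cmp 14,14)
bne body: not taken
halt.
Total executed instructions: 45.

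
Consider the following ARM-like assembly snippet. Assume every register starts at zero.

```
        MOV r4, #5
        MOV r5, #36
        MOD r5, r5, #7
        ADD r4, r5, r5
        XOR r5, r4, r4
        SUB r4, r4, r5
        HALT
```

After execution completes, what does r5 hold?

after MOV r4, #5: r4=5
after MOV r5, #36: r5=36
after MOD r5, r5, #7: r5=36%7=1
after ADD r4, r5, r5: r4=1+1=2
after XOR r5, r4, r4: r5=2^2=0
after SUB r4, r4, r5: r4=2-0=2
halt.

0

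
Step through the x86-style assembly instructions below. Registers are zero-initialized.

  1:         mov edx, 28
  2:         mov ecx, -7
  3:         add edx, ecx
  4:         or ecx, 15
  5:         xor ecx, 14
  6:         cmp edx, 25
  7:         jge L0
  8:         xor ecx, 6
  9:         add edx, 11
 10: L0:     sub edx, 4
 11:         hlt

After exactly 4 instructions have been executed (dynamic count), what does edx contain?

21

edx=28
ecx=-7
edx=28+(-7)=21
ecx=(-7)|15=-1
After step 4: edx = 21.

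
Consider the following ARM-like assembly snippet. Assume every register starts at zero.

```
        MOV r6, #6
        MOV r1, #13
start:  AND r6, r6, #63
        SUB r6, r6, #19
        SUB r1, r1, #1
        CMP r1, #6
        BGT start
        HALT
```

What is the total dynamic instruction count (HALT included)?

r6=6
r1=13
r6=6&63=6
r6=6-19=-13
r1=13-1=12
CMP r1, #6  (cmp 12,6)
BGT start: taken
r6=(-13)&63=51
r6=51-19=32
r1=12-1=11
CMP r1, #6  (cmp 11,6)
BGT start: taken
r6=32&63=32
r6=32-19=13
r1=11-1=10
CMP r1, #6  (cmp 10,6)
BGT start: taken
r6=13&63=13
r6=13-19=-6
r1=10-1=9
CMP r1, #6  (cmp 9,6)
BGT start: taken
r6=(-6)&63=58
r6=58-19=39
r1=9-1=8
CMP r1, #6  (cmp 8,6)
BGT start: taken
r6=39&63=39
r6=39-19=20
r1=8-1=7
CMP r1, #6  (cmp 7,6)
BGT start: taken
r6=20&63=20
r6=20-19=1
r1=7-1=6
CMP r1, #6  (cmp 6,6)
BGT start: not taken
halt.
Total executed instructions: 38.

38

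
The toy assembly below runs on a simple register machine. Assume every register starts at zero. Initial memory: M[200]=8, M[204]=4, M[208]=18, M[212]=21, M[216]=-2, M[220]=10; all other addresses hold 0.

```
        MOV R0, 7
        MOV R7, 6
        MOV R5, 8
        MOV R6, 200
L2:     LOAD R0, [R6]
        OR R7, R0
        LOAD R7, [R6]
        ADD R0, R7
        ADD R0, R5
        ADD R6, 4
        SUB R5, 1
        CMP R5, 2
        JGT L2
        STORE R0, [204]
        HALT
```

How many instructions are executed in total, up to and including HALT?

60

MOV R0, 7 → R0=7
MOV R7, 6 → R7=6
MOV R5, 8 → R5=8
MOV R6, 200 → R6=200
LOAD R0, [R6] → R0=M[200]=8
OR R7, R0 → R7=6|8=14
LOAD R7, [R6] → R7=M[200]=8
ADD R0, R7 → R0=8+8=16
ADD R0, R5 → R0=16+8=24
ADD R6, 4 → R6=200+4=204
SUB R5, 1 → R5=8-1=7
CMP R5, 2  (cmp 7,2)
JGT L2: taken
LOAD R0, [R6] → R0=M[204]=4
OR R7, R0 → R7=8|4=12
LOAD R7, [R6] → R7=M[204]=4
ADD R0, R7 → R0=4+4=8
ADD R0, R5 → R0=8+7=15
ADD R6, 4 → R6=204+4=208
SUB R5, 1 → R5=7-1=6
CMP R5, 2  (cmp 6,2)
JGT L2: taken
LOAD R0, [R6] → R0=M[208]=18
OR R7, R0 → R7=4|18=22
LOAD R7, [R6] → R7=M[208]=18
ADD R0, R7 → R0=18+18=36
ADD R0, R5 → R0=36+6=42
ADD R6, 4 → R6=208+4=212
SUB R5, 1 → R5=6-1=5
CMP R5, 2  (cmp 5,2)
JGT L2: taken
LOAD R0, [R6] → R0=M[212]=21
OR R7, R0 → R7=18|21=23
LOAD R7, [R6] → R7=M[212]=21
ADD R0, R7 → R0=21+21=42
ADD R0, R5 → R0=42+5=47
ADD R6, 4 → R6=212+4=216
SUB R5, 1 → R5=5-1=4
CMP R5, 2  (cmp 4,2)
JGT L2: taken
LOAD R0, [R6] → R0=M[216]=-2
OR R7, R0 → R7=21|(-2)=-1
LOAD R7, [R6] → R7=M[216]=-2
ADD R0, R7 → R0=(-2)+(-2)=-4
ADD R0, R5 → R0=(-4)+4=0
ADD R6, 4 → R6=216+4=220
SUB R5, 1 → R5=4-1=3
CMP R5, 2  (cmp 3,2)
JGT L2: taken
LOAD R0, [R6] → R0=M[220]=10
OR R7, R0 → R7=(-2)|10=-2
LOAD R7, [R6] → R7=M[220]=10
ADD R0, R7 → R0=10+10=20
ADD R0, R5 → R0=20+3=23
ADD R6, 4 → R6=220+4=224
SUB R5, 1 → R5=3-1=2
CMP R5, 2  (cmp 2,2)
JGT L2: not taken
STORE R0, [204] → M[204]=23
halt.
Total executed instructions: 60.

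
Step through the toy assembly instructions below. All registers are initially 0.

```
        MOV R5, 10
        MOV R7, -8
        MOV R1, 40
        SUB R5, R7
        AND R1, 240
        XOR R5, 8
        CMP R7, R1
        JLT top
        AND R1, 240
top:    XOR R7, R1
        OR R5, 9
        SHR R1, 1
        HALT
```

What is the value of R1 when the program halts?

MOV R5, 10 → R5=10
MOV R7, -8 → R7=-8
MOV R1, 40 → R1=40
SUB R5, R7 → R5=10-(-8)=18
AND R1, 240 → R1=40&240=32
XOR R5, 8 → R5=18^8=26
CMP R7, R1  (cmp -8,32)
JLT top: taken
XOR R7, R1 → R7=(-8)^32=-40
OR R5, 9 → R5=26|9=27
SHR R1, 1 → R1=32>>1=16
halt.

16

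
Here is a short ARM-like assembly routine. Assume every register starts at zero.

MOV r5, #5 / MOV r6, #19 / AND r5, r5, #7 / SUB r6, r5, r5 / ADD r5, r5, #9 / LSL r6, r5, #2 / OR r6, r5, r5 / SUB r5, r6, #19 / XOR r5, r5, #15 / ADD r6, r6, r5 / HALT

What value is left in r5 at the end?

MOV r5, #5 → r5=5
MOV r6, #19 → r6=19
AND r5, r5, #7 → r5=5&7=5
SUB r6, r5, r5 → r6=5-5=0
ADD r5, r5, #9 → r5=5+9=14
LSL r6, r5, #2 → r6=14<<2=56
OR r6, r5, r5 → r6=14|14=14
SUB r5, r6, #19 → r5=14-19=-5
XOR r5, r5, #15 → r5=(-5)^15=-12
ADD r6, r6, r5 → r6=14+(-12)=2
halt.

-12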